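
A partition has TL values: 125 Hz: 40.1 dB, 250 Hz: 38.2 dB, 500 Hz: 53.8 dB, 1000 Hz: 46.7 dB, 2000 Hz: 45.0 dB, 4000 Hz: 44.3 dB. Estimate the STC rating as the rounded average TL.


Given TL values at each frequency:
  125 Hz: 40.1 dB
  250 Hz: 38.2 dB
  500 Hz: 53.8 dB
  1000 Hz: 46.7 dB
  2000 Hz: 45.0 dB
  4000 Hz: 44.3 dB
Formula: STC ~ round(average of TL values)
Sum = 40.1 + 38.2 + 53.8 + 46.7 + 45.0 + 44.3 = 268.1
Average = 268.1 / 6 = 44.68
Rounded: 45

45


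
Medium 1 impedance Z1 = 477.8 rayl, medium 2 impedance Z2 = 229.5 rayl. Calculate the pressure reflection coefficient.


Given values:
  Z1 = 477.8 rayl, Z2 = 229.5 rayl
Formula: R = (Z2 - Z1) / (Z2 + Z1)
Numerator: Z2 - Z1 = 229.5 - 477.8 = -248.3
Denominator: Z2 + Z1 = 229.5 + 477.8 = 707.3
R = -248.3 / 707.3 = -0.3511

-0.3511


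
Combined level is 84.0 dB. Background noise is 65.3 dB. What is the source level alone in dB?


Given values:
  L_total = 84.0 dB, L_bg = 65.3 dB
Formula: L_source = 10 * log10(10^(L_total/10) - 10^(L_bg/10))
Convert to linear:
  10^(84.0/10) = 251188643.151
  10^(65.3/10) = 3388441.5614
Difference: 251188643.151 - 3388441.5614 = 247800201.5896
L_source = 10 * log10(247800201.5896) = 83.94

83.94 dB


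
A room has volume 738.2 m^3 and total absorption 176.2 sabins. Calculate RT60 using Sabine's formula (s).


Given values:
  V = 738.2 m^3
  A = 176.2 sabins
Formula: RT60 = 0.161 * V / A
Numerator: 0.161 * 738.2 = 118.8502
RT60 = 118.8502 / 176.2 = 0.675

0.675 s


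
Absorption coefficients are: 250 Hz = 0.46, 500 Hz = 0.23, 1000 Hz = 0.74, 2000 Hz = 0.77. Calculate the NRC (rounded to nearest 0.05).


Given values:
  a_250 = 0.46, a_500 = 0.23
  a_1000 = 0.74, a_2000 = 0.77
Formula: NRC = (a250 + a500 + a1000 + a2000) / 4
Sum = 0.46 + 0.23 + 0.74 + 0.77 = 2.2
NRC = 2.2 / 4 = 0.55
Rounded to nearest 0.05: 0.55

0.55


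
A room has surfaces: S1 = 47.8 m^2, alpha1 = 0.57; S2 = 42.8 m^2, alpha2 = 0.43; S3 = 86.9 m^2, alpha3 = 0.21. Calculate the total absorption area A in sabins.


Given surfaces:
  Surface 1: 47.8 * 0.57 = 27.246
  Surface 2: 42.8 * 0.43 = 18.404
  Surface 3: 86.9 * 0.21 = 18.249
Formula: A = sum(Si * alpha_i)
A = 27.246 + 18.404 + 18.249
A = 63.9

63.9 sabins


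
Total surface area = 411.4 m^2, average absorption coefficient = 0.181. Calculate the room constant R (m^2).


Given values:
  S = 411.4 m^2, alpha = 0.181
Formula: R = S * alpha / (1 - alpha)
Numerator: 411.4 * 0.181 = 74.4634
Denominator: 1 - 0.181 = 0.819
R = 74.4634 / 0.819 = 90.92

90.92 m^2


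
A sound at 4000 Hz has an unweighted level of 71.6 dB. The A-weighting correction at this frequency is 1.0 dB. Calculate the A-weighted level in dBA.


Given values:
  SPL = 71.6 dB
  A-weighting at 4000 Hz = 1.0 dB
Formula: L_A = SPL + A_weight
L_A = 71.6 + (1.0)
L_A = 72.6

72.6 dBA


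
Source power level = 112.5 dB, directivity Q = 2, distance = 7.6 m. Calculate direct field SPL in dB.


Given values:
  Lw = 112.5 dB, Q = 2, r = 7.6 m
Formula: SPL = Lw + 10 * log10(Q / (4 * pi * r^2))
Compute 4 * pi * r^2 = 4 * pi * 7.6^2 = 725.8336
Compute Q / denom = 2 / 725.8336 = 0.00275545
Compute 10 * log10(0.00275545) = -25.5981
SPL = 112.5 + (-25.5981) = 86.9

86.9 dB


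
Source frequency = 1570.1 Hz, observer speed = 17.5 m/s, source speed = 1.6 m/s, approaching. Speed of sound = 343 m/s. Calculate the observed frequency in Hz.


Given values:
  f_s = 1570.1 Hz, v_o = 17.5 m/s, v_s = 1.6 m/s
  Direction: approaching
Formula: f_o = f_s * (c + v_o) / (c - v_s)
Numerator: c + v_o = 343 + 17.5 = 360.5
Denominator: c - v_s = 343 - 1.6 = 341.4
f_o = 1570.1 * 360.5 / 341.4 = 1657.94

1657.94 Hz


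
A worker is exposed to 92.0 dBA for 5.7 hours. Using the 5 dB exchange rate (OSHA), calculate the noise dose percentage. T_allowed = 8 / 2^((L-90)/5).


Given values:
  L = 92.0 dBA, T = 5.7 hours
Formula: T_allowed = 8 / 2^((L - 90) / 5)
Compute exponent: (92.0 - 90) / 5 = 0.4
Compute 2^(0.4) = 1.319508
T_allowed = 8 / 1.319508 = 6.062866 hours
Dose = (T / T_allowed) * 100
Dose = (5.7 / 6.062866) * 100 = 94.01

94.01 %


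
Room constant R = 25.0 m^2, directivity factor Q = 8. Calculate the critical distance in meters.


Given values:
  R = 25.0 m^2, Q = 8
Formula: d_c = 0.141 * sqrt(Q * R)
Compute Q * R = 8 * 25.0 = 200.0
Compute sqrt(200.0) = 14.1421
d_c = 0.141 * 14.1421 = 1.994

1.994 m


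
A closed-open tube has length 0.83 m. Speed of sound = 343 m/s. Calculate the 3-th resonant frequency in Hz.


Given values:
  Tube type: closed-open, L = 0.83 m, c = 343 m/s, n = 3
Formula: f_n = (2n - 1) * c / (4 * L)
Compute 2n - 1 = 2*3 - 1 = 5
Compute 4 * L = 4 * 0.83 = 3.32
f = 5 * 343 / 3.32
f = 516.57

516.57 Hz


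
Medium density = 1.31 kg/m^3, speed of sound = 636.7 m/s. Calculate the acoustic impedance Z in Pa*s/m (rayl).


Given values:
  rho = 1.31 kg/m^3
  c = 636.7 m/s
Formula: Z = rho * c
Z = 1.31 * 636.7
Z = 834.08

834.08 rayl


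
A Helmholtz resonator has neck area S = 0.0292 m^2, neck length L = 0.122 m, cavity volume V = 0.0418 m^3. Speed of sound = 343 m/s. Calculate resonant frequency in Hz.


Given values:
  S = 0.0292 m^2, L = 0.122 m, V = 0.0418 m^3, c = 343 m/s
Formula: f = (c / (2*pi)) * sqrt(S / (V * L))
Compute V * L = 0.0418 * 0.122 = 0.0050996
Compute S / (V * L) = 0.0292 / 0.0050996 = 5.7259
Compute sqrt(5.7259) = 2.392885
Compute c / (2*pi) = 343 / 6.283185 = 54.590148
f = 54.590148 * 2.392885 = 130.63

130.63 Hz


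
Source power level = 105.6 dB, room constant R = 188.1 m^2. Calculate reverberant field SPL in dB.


Given values:
  Lw = 105.6 dB, R = 188.1 m^2
Formula: SPL = Lw + 10 * log10(4 / R)
Compute 4 / R = 4 / 188.1 = 0.021265
Compute 10 * log10(0.021265) = -16.7233
SPL = 105.6 + (-16.7233) = 88.88

88.88 dB


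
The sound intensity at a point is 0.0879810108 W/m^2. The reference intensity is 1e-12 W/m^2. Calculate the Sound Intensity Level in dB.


Given values:
  I = 0.0879810108 W/m^2
  I_ref = 1e-12 W/m^2
Formula: SIL = 10 * log10(I / I_ref)
Compute ratio: I / I_ref = 87981010800
Compute log10: log10(87981010800) = 10.944389
Multiply: SIL = 10 * 10.944389 = 109.44

109.44 dB


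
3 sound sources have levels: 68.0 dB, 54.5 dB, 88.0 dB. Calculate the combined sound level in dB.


Formula: L_total = 10 * log10( sum(10^(Li/10)) )
  Source 1: 10^(68.0/10) = 6309573.4448
  Source 2: 10^(54.5/10) = 281838.2931
  Source 3: 10^(88.0/10) = 630957344.4802
Sum of linear values = 637548756.2181
L_total = 10 * log10(637548756.2181) = 88.05

88.05 dB


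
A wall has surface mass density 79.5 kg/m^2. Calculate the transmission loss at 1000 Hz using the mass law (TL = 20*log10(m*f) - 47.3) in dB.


Given values:
  m = 79.5 kg/m^2, f = 1000 Hz
Formula: TL = 20 * log10(m * f) - 47.3
Compute m * f = 79.5 * 1000 = 79500.0
Compute log10(79500.0) = 4.900367
Compute 20 * 4.900367 = 98.0073
TL = 98.0073 - 47.3 = 50.71

50.71 dB


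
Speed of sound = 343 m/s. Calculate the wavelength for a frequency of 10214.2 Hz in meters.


Given values:
  c = 343 m/s, f = 10214.2 Hz
Formula: lambda = c / f
lambda = 343 / 10214.2
lambda = 0.0336

0.0336 m


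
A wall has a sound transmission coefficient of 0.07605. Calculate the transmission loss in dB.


Given values:
  tau = 0.07605
Formula: TL = 10 * log10(1 / tau)
Compute 1 / tau = 1 / 0.07605 = 13.1492
Compute log10(13.1492) = 1.118899
TL = 10 * 1.118899 = 11.19

11.19 dB


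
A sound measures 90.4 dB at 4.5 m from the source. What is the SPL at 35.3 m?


Given values:
  SPL1 = 90.4 dB, r1 = 4.5 m, r2 = 35.3 m
Formula: SPL2 = SPL1 - 20 * log10(r2 / r1)
Compute ratio: r2 / r1 = 35.3 / 4.5 = 7.8444
Compute log10: log10(7.8444) = 0.89456
Compute drop: 20 * 0.89456 = 17.8912
SPL2 = 90.4 - 17.8912 = 72.51

72.51 dB


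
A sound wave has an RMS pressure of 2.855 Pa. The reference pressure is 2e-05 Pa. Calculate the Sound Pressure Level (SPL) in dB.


Given values:
  p = 2.855 Pa
  p_ref = 2e-05 Pa
Formula: SPL = 20 * log10(p / p_ref)
Compute ratio: p / p_ref = 2.855 / 2e-05 = 142750
Compute log10: log10(142750) = 5.154576
Multiply: SPL = 20 * 5.154576 = 103.09

103.09 dB


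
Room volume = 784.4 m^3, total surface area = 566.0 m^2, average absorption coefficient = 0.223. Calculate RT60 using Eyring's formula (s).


Given values:
  V = 784.4 m^3, S = 566.0 m^2, alpha = 0.223
Formula: RT60 = 0.161 * V / (-S * ln(1 - alpha))
Compute ln(1 - 0.223) = ln(0.777) = -0.252315
Denominator: -566.0 * -0.252315 = 142.8103
Numerator: 0.161 * 784.4 = 126.2884
RT60 = 126.2884 / 142.8103 = 0.884

0.884 s


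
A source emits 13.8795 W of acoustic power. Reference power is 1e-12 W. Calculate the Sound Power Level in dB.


Given values:
  W = 13.8795 W
  W_ref = 1e-12 W
Formula: SWL = 10 * log10(W / W_ref)
Compute ratio: W / W_ref = 13879500000000
Compute log10: log10(13879500000000) = 13.142374
Multiply: SWL = 10 * 13.142374 = 131.42

131.42 dB


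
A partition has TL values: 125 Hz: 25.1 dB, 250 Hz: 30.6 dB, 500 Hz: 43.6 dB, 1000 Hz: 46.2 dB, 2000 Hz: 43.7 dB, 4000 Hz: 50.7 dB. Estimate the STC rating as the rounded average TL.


Given TL values at each frequency:
  125 Hz: 25.1 dB
  250 Hz: 30.6 dB
  500 Hz: 43.6 dB
  1000 Hz: 46.2 dB
  2000 Hz: 43.7 dB
  4000 Hz: 50.7 dB
Formula: STC ~ round(average of TL values)
Sum = 25.1 + 30.6 + 43.6 + 46.2 + 43.7 + 50.7 = 239.9
Average = 239.9 / 6 = 39.98
Rounded: 40

40


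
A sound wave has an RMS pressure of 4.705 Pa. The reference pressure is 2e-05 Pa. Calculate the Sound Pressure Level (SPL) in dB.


Given values:
  p = 4.705 Pa
  p_ref = 2e-05 Pa
Formula: SPL = 20 * log10(p / p_ref)
Compute ratio: p / p_ref = 4.705 / 2e-05 = 235250
Compute log10: log10(235250) = 5.37153
Multiply: SPL = 20 * 5.37153 = 107.43

107.43 dB


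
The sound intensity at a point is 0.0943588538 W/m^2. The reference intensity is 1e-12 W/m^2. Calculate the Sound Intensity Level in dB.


Given values:
  I = 0.0943588538 W/m^2
  I_ref = 1e-12 W/m^2
Formula: SIL = 10 * log10(I / I_ref)
Compute ratio: I / I_ref = 94358853800
Compute log10: log10(94358853800) = 10.974783
Multiply: SIL = 10 * 10.974783 = 109.75

109.75 dB


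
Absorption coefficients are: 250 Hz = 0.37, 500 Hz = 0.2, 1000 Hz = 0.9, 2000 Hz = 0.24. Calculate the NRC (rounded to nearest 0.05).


Given values:
  a_250 = 0.37, a_500 = 0.2
  a_1000 = 0.9, a_2000 = 0.24
Formula: NRC = (a250 + a500 + a1000 + a2000) / 4
Sum = 0.37 + 0.2 + 0.9 + 0.24 = 1.71
NRC = 1.71 / 4 = 0.4275
Rounded to nearest 0.05: 0.45

0.45


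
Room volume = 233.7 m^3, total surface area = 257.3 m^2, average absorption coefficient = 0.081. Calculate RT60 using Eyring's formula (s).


Given values:
  V = 233.7 m^3, S = 257.3 m^2, alpha = 0.081
Formula: RT60 = 0.161 * V / (-S * ln(1 - alpha))
Compute ln(1 - 0.081) = ln(0.919) = -0.084469
Denominator: -257.3 * -0.084469 = 21.7339
Numerator: 0.161 * 233.7 = 37.6257
RT60 = 37.6257 / 21.7339 = 1.731

1.731 s


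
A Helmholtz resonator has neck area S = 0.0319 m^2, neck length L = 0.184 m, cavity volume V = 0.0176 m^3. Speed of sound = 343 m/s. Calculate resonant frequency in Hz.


Given values:
  S = 0.0319 m^2, L = 0.184 m, V = 0.0176 m^3, c = 343 m/s
Formula: f = (c / (2*pi)) * sqrt(S / (V * L))
Compute V * L = 0.0176 * 0.184 = 0.0032384
Compute S / (V * L) = 0.0319 / 0.0032384 = 9.8505
Compute sqrt(9.8505) = 3.138551
Compute c / (2*pi) = 343 / 6.283185 = 54.590148
f = 54.590148 * 3.138551 = 171.33

171.33 Hz


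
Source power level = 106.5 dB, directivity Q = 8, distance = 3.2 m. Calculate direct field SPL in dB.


Given values:
  Lw = 106.5 dB, Q = 8, r = 3.2 m
Formula: SPL = Lw + 10 * log10(Q / (4 * pi * r^2))
Compute 4 * pi * r^2 = 4 * pi * 3.2^2 = 128.6796
Compute Q / denom = 8 / 128.6796 = 0.06216992
Compute 10 * log10(0.06216992) = -12.0642
SPL = 106.5 + (-12.0642) = 94.44

94.44 dB


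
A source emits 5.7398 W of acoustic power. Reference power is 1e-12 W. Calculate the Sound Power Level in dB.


Given values:
  W = 5.7398 W
  W_ref = 1e-12 W
Formula: SWL = 10 * log10(W / W_ref)
Compute ratio: W / W_ref = 5739800000000
Compute log10: log10(5739800000000) = 12.758897
Multiply: SWL = 10 * 12.758897 = 127.59

127.59 dB


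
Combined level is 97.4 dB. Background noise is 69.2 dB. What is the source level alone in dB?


Given values:
  L_total = 97.4 dB, L_bg = 69.2 dB
Formula: L_source = 10 * log10(10^(L_total/10) - 10^(L_bg/10))
Convert to linear:
  10^(97.4/10) = 5495408738.5762
  10^(69.2/10) = 8317637.711
Difference: 5495408738.5762 - 8317637.711 = 5487091100.8652
L_source = 10 * log10(5487091100.8652) = 97.39

97.39 dB


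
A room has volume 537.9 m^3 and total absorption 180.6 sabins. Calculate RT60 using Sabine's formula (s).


Given values:
  V = 537.9 m^3
  A = 180.6 sabins
Formula: RT60 = 0.161 * V / A
Numerator: 0.161 * 537.9 = 86.6019
RT60 = 86.6019 / 180.6 = 0.48

0.48 s


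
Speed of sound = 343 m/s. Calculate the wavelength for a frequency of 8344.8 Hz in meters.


Given values:
  c = 343 m/s, f = 8344.8 Hz
Formula: lambda = c / f
lambda = 343 / 8344.8
lambda = 0.0411

0.0411 m


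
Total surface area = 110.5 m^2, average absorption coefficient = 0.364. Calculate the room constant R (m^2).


Given values:
  S = 110.5 m^2, alpha = 0.364
Formula: R = S * alpha / (1 - alpha)
Numerator: 110.5 * 0.364 = 40.222
Denominator: 1 - 0.364 = 0.636
R = 40.222 / 0.636 = 63.24

63.24 m^2


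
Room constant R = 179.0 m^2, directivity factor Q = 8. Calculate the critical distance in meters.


Given values:
  R = 179.0 m^2, Q = 8
Formula: d_c = 0.141 * sqrt(Q * R)
Compute Q * R = 8 * 179.0 = 1432.0
Compute sqrt(1432.0) = 37.8418
d_c = 0.141 * 37.8418 = 5.336

5.336 m


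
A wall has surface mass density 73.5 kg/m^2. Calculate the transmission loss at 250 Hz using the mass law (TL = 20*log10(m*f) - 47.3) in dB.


Given values:
  m = 73.5 kg/m^2, f = 250 Hz
Formula: TL = 20 * log10(m * f) - 47.3
Compute m * f = 73.5 * 250 = 18375.0
Compute log10(18375.0) = 4.264227
Compute 20 * 4.264227 = 85.2845
TL = 85.2845 - 47.3 = 37.98

37.98 dB


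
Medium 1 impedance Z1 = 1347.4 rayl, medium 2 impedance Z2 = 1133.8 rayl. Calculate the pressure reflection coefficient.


Given values:
  Z1 = 1347.4 rayl, Z2 = 1133.8 rayl
Formula: R = (Z2 - Z1) / (Z2 + Z1)
Numerator: Z2 - Z1 = 1133.8 - 1347.4 = -213.6
Denominator: Z2 + Z1 = 1133.8 + 1347.4 = 2481.2
R = -213.6 / 2481.2 = -0.0861

-0.0861


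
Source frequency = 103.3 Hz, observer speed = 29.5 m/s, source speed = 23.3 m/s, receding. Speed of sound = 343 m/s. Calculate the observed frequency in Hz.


Given values:
  f_s = 103.3 Hz, v_o = 29.5 m/s, v_s = 23.3 m/s
  Direction: receding
Formula: f_o = f_s * (c - v_o) / (c + v_s)
Numerator: c - v_o = 343 - 29.5 = 313.5
Denominator: c + v_s = 343 + 23.3 = 366.3
f_o = 103.3 * 313.5 / 366.3 = 88.41

88.41 Hz


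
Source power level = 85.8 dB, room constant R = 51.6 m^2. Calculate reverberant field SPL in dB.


Given values:
  Lw = 85.8 dB, R = 51.6 m^2
Formula: SPL = Lw + 10 * log10(4 / R)
Compute 4 / R = 4 / 51.6 = 0.077519
Compute 10 * log10(0.077519) = -11.1059
SPL = 85.8 + (-11.1059) = 74.69

74.69 dB


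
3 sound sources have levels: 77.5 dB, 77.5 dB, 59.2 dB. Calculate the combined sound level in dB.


Formula: L_total = 10 * log10( sum(10^(Li/10)) )
  Source 1: 10^(77.5/10) = 56234132.519
  Source 2: 10^(77.5/10) = 56234132.519
  Source 3: 10^(59.2/10) = 831763.7711
Sum of linear values = 113300028.8091
L_total = 10 * log10(113300028.8091) = 80.54

80.54 dB


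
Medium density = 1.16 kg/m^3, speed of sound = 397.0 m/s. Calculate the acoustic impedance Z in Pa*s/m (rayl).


Given values:
  rho = 1.16 kg/m^3
  c = 397.0 m/s
Formula: Z = rho * c
Z = 1.16 * 397.0
Z = 460.52

460.52 rayl


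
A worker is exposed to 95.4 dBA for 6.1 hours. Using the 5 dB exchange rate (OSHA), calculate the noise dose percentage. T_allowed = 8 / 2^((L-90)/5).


Given values:
  L = 95.4 dBA, T = 6.1 hours
Formula: T_allowed = 8 / 2^((L - 90) / 5)
Compute exponent: (95.4 - 90) / 5 = 1.08
Compute 2^(1.08) = 2.114036
T_allowed = 8 / 2.114036 = 3.784231 hours
Dose = (T / T_allowed) * 100
Dose = (6.1 / 3.784231) * 100 = 161.2

161.2 %


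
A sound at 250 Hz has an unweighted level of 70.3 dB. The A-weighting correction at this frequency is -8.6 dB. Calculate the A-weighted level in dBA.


Given values:
  SPL = 70.3 dB
  A-weighting at 250 Hz = -8.6 dB
Formula: L_A = SPL + A_weight
L_A = 70.3 + (-8.6)
L_A = 61.7

61.7 dBA


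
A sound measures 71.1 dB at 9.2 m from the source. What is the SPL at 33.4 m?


Given values:
  SPL1 = 71.1 dB, r1 = 9.2 m, r2 = 33.4 m
Formula: SPL2 = SPL1 - 20 * log10(r2 / r1)
Compute ratio: r2 / r1 = 33.4 / 9.2 = 3.6304
Compute log10: log10(3.6304) = 0.559954
Compute drop: 20 * 0.559954 = 11.1991
SPL2 = 71.1 - 11.1991 = 59.9

59.9 dB


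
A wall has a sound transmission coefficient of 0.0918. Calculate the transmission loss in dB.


Given values:
  tau = 0.0918
Formula: TL = 10 * log10(1 / tau)
Compute 1 / tau = 1 / 0.0918 = 10.8932
Compute log10(10.8932) = 1.037155
TL = 10 * 1.037155 = 10.37

10.37 dB


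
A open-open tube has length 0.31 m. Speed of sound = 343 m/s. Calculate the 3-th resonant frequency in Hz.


Given values:
  Tube type: open-open, L = 0.31 m, c = 343 m/s, n = 3
Formula: f_n = n * c / (2 * L)
Compute 2 * L = 2 * 0.31 = 0.62
f = 3 * 343 / 0.62
f = 1659.68

1659.68 Hz


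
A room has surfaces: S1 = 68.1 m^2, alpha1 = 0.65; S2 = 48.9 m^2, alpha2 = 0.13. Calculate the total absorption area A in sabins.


Given surfaces:
  Surface 1: 68.1 * 0.65 = 44.265
  Surface 2: 48.9 * 0.13 = 6.357
Formula: A = sum(Si * alpha_i)
A = 44.265 + 6.357
A = 50.62

50.62 sabins


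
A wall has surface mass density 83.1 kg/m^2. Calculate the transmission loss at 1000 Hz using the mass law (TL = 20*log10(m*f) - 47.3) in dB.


Given values:
  m = 83.1 kg/m^2, f = 1000 Hz
Formula: TL = 20 * log10(m * f) - 47.3
Compute m * f = 83.1 * 1000 = 83100.0
Compute log10(83100.0) = 4.919601
Compute 20 * 4.919601 = 98.392
TL = 98.392 - 47.3 = 51.09

51.09 dB


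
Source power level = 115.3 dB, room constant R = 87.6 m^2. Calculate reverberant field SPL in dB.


Given values:
  Lw = 115.3 dB, R = 87.6 m^2
Formula: SPL = Lw + 10 * log10(4 / R)
Compute 4 / R = 4 / 87.6 = 0.045662
Compute 10 * log10(0.045662) = -13.4045
SPL = 115.3 + (-13.4045) = 101.9

101.9 dB


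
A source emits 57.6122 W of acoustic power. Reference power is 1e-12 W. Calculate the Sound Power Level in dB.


Given values:
  W = 57.6122 W
  W_ref = 1e-12 W
Formula: SWL = 10 * log10(W / W_ref)
Compute ratio: W / W_ref = 57612200000000
Compute log10: log10(57612200000000) = 13.760514
Multiply: SWL = 10 * 13.760514 = 137.61

137.61 dB


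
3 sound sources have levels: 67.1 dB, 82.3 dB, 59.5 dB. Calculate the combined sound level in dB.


Formula: L_total = 10 * log10( sum(10^(Li/10)) )
  Source 1: 10^(67.1/10) = 5128613.8399
  Source 2: 10^(82.3/10) = 169824365.2462
  Source 3: 10^(59.5/10) = 891250.9381
Sum of linear values = 175844230.0242
L_total = 10 * log10(175844230.0242) = 82.45

82.45 dB


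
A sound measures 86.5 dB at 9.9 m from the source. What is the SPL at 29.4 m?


Given values:
  SPL1 = 86.5 dB, r1 = 9.9 m, r2 = 29.4 m
Formula: SPL2 = SPL1 - 20 * log10(r2 / r1)
Compute ratio: r2 / r1 = 29.4 / 9.9 = 2.9697
Compute log10: log10(2.9697) = 0.472713
Compute drop: 20 * 0.472713 = 9.4543
SPL2 = 86.5 - 9.4543 = 77.05

77.05 dB


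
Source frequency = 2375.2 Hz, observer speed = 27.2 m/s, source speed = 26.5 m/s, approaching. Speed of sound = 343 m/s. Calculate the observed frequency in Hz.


Given values:
  f_s = 2375.2 Hz, v_o = 27.2 m/s, v_s = 26.5 m/s
  Direction: approaching
Formula: f_o = f_s * (c + v_o) / (c - v_s)
Numerator: c + v_o = 343 + 27.2 = 370.2
Denominator: c - v_s = 343 - 26.5 = 316.5
f_o = 2375.2 * 370.2 / 316.5 = 2778.2

2778.2 Hz


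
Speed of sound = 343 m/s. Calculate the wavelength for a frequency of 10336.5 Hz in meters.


Given values:
  c = 343 m/s, f = 10336.5 Hz
Formula: lambda = c / f
lambda = 343 / 10336.5
lambda = 0.0332

0.0332 m


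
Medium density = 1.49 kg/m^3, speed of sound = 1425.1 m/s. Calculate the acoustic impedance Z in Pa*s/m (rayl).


Given values:
  rho = 1.49 kg/m^3
  c = 1425.1 m/s
Formula: Z = rho * c
Z = 1.49 * 1425.1
Z = 2123.4

2123.4 rayl


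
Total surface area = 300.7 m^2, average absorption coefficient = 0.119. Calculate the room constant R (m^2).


Given values:
  S = 300.7 m^2, alpha = 0.119
Formula: R = S * alpha / (1 - alpha)
Numerator: 300.7 * 0.119 = 35.7833
Denominator: 1 - 0.119 = 0.881
R = 35.7833 / 0.881 = 40.62

40.62 m^2


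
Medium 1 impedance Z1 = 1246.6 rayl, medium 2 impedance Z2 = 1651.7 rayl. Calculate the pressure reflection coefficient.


Given values:
  Z1 = 1246.6 rayl, Z2 = 1651.7 rayl
Formula: R = (Z2 - Z1) / (Z2 + Z1)
Numerator: Z2 - Z1 = 1651.7 - 1246.6 = 405.1
Denominator: Z2 + Z1 = 1651.7 + 1246.6 = 2898.3
R = 405.1 / 2898.3 = 0.1398

0.1398


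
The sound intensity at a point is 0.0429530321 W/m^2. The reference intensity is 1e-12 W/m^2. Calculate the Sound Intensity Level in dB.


Given values:
  I = 0.0429530321 W/m^2
  I_ref = 1e-12 W/m^2
Formula: SIL = 10 * log10(I / I_ref)
Compute ratio: I / I_ref = 42953032100
Compute log10: log10(42953032100) = 10.632994
Multiply: SIL = 10 * 10.632994 = 106.33

106.33 dB


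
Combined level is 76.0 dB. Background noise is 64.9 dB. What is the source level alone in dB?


Given values:
  L_total = 76.0 dB, L_bg = 64.9 dB
Formula: L_source = 10 * log10(10^(L_total/10) - 10^(L_bg/10))
Convert to linear:
  10^(76.0/10) = 39810717.0553
  10^(64.9/10) = 3090295.4325
Difference: 39810717.0553 - 3090295.4325 = 36720421.6228
L_source = 10 * log10(36720421.6228) = 75.65

75.65 dB


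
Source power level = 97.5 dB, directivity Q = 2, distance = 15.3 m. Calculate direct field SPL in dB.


Given values:
  Lw = 97.5 dB, Q = 2, r = 15.3 m
Formula: SPL = Lw + 10 * log10(Q / (4 * pi * r^2))
Compute 4 * pi * r^2 = 4 * pi * 15.3^2 = 2941.6617
Compute Q / denom = 2 / 2941.6617 = 0.00067989
Compute 10 * log10(0.00067989) = -31.6756
SPL = 97.5 + (-31.6756) = 65.82

65.82 dB


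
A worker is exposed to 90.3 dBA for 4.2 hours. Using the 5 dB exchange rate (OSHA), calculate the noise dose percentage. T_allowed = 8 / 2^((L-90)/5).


Given values:
  L = 90.3 dBA, T = 4.2 hours
Formula: T_allowed = 8 / 2^((L - 90) / 5)
Compute exponent: (90.3 - 90) / 5 = 0.06
Compute 2^(0.06) = 1.042466
T_allowed = 8 / 1.042466 = 7.674111 hours
Dose = (T / T_allowed) * 100
Dose = (4.2 / 7.674111) * 100 = 54.73

54.73 %


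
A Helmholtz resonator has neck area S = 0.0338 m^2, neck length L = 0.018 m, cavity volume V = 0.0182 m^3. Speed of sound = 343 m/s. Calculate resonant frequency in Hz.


Given values:
  S = 0.0338 m^2, L = 0.018 m, V = 0.0182 m^3, c = 343 m/s
Formula: f = (c / (2*pi)) * sqrt(S / (V * L))
Compute V * L = 0.0182 * 0.018 = 0.0003276
Compute S / (V * L) = 0.0338 / 0.0003276 = 103.1746
Compute sqrt(103.1746) = 10.15749
Compute c / (2*pi) = 343 / 6.283185 = 54.590148
f = 54.590148 * 10.15749 = 554.5

554.5 Hz


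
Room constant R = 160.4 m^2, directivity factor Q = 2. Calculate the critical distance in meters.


Given values:
  R = 160.4 m^2, Q = 2
Formula: d_c = 0.141 * sqrt(Q * R)
Compute Q * R = 2 * 160.4 = 320.8
Compute sqrt(320.8) = 17.9109
d_c = 0.141 * 17.9109 = 2.525

2.525 m


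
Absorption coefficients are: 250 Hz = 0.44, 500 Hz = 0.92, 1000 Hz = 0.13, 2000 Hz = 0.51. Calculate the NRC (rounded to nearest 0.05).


Given values:
  a_250 = 0.44, a_500 = 0.92
  a_1000 = 0.13, a_2000 = 0.51
Formula: NRC = (a250 + a500 + a1000 + a2000) / 4
Sum = 0.44 + 0.92 + 0.13 + 0.51 = 2.0
NRC = 2.0 / 4 = 0.5
Rounded to nearest 0.05: 0.5

0.5


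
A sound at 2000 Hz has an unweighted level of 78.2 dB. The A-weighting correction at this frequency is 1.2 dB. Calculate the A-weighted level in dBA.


Given values:
  SPL = 78.2 dB
  A-weighting at 2000 Hz = 1.2 dB
Formula: L_A = SPL + A_weight
L_A = 78.2 + (1.2)
L_A = 79.4

79.4 dBA


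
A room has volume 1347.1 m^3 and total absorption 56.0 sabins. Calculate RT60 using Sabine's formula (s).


Given values:
  V = 1347.1 m^3
  A = 56.0 sabins
Formula: RT60 = 0.161 * V / A
Numerator: 0.161 * 1347.1 = 216.8831
RT60 = 216.8831 / 56.0 = 3.873

3.873 s


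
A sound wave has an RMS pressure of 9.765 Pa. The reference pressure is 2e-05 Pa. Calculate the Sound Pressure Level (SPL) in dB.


Given values:
  p = 9.765 Pa
  p_ref = 2e-05 Pa
Formula: SPL = 20 * log10(p / p_ref)
Compute ratio: p / p_ref = 9.765 / 2e-05 = 488250
Compute log10: log10(488250) = 5.688642
Multiply: SPL = 20 * 5.688642 = 113.77

113.77 dB


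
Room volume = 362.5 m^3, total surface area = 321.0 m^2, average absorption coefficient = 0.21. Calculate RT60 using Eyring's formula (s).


Given values:
  V = 362.5 m^3, S = 321.0 m^2, alpha = 0.21
Formula: RT60 = 0.161 * V / (-S * ln(1 - alpha))
Compute ln(1 - 0.21) = ln(0.79) = -0.235722
Denominator: -321.0 * -0.235722 = 75.6668
Numerator: 0.161 * 362.5 = 58.3625
RT60 = 58.3625 / 75.6668 = 0.771

0.771 s


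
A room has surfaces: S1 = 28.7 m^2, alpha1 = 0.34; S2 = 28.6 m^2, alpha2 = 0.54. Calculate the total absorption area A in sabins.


Given surfaces:
  Surface 1: 28.7 * 0.34 = 9.758
  Surface 2: 28.6 * 0.54 = 15.444
Formula: A = sum(Si * alpha_i)
A = 9.758 + 15.444
A = 25.2

25.2 sabins


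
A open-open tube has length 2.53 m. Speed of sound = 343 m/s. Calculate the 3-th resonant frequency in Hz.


Given values:
  Tube type: open-open, L = 2.53 m, c = 343 m/s, n = 3
Formula: f_n = n * c / (2 * L)
Compute 2 * L = 2 * 2.53 = 5.06
f = 3 * 343 / 5.06
f = 203.36

203.36 Hz


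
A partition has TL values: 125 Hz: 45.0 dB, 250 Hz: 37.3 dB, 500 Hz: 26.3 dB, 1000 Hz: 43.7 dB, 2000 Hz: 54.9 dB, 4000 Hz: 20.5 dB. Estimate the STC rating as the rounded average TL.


Given TL values at each frequency:
  125 Hz: 45.0 dB
  250 Hz: 37.3 dB
  500 Hz: 26.3 dB
  1000 Hz: 43.7 dB
  2000 Hz: 54.9 dB
  4000 Hz: 20.5 dB
Formula: STC ~ round(average of TL values)
Sum = 45.0 + 37.3 + 26.3 + 43.7 + 54.9 + 20.5 = 227.7
Average = 227.7 / 6 = 37.95
Rounded: 38

38


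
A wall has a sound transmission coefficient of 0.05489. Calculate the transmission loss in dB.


Given values:
  tau = 0.05489
Formula: TL = 10 * log10(1 / tau)
Compute 1 / tau = 1 / 0.05489 = 18.2183
Compute log10(18.2183) = 1.260508
TL = 10 * 1.260508 = 12.61

12.61 dB


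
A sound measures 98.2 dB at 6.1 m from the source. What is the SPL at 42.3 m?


Given values:
  SPL1 = 98.2 dB, r1 = 6.1 m, r2 = 42.3 m
Formula: SPL2 = SPL1 - 20 * log10(r2 / r1)
Compute ratio: r2 / r1 = 42.3 / 6.1 = 6.9344
Compute log10: log10(6.9344) = 0.841009
Compute drop: 20 * 0.841009 = 16.8202
SPL2 = 98.2 - 16.8202 = 81.38

81.38 dB


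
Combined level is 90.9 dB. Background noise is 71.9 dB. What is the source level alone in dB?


Given values:
  L_total = 90.9 dB, L_bg = 71.9 dB
Formula: L_source = 10 * log10(10^(L_total/10) - 10^(L_bg/10))
Convert to linear:
  10^(90.9/10) = 1230268770.8124
  10^(71.9/10) = 15488166.1891
Difference: 1230268770.8124 - 15488166.1891 = 1214780604.6233
L_source = 10 * log10(1214780604.6233) = 90.84

90.84 dB


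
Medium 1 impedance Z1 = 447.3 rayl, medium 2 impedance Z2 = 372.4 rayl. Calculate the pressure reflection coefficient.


Given values:
  Z1 = 447.3 rayl, Z2 = 372.4 rayl
Formula: R = (Z2 - Z1) / (Z2 + Z1)
Numerator: Z2 - Z1 = 372.4 - 447.3 = -74.9
Denominator: Z2 + Z1 = 372.4 + 447.3 = 819.7
R = -74.9 / 819.7 = -0.0914

-0.0914


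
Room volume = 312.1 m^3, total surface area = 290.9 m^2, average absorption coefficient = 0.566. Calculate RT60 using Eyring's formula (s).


Given values:
  V = 312.1 m^3, S = 290.9 m^2, alpha = 0.566
Formula: RT60 = 0.161 * V / (-S * ln(1 - alpha))
Compute ln(1 - 0.566) = ln(0.434) = -0.834711
Denominator: -290.9 * -0.834711 = 242.8174
Numerator: 0.161 * 312.1 = 50.2481
RT60 = 50.2481 / 242.8174 = 0.207

0.207 s


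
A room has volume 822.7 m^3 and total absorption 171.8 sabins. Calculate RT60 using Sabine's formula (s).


Given values:
  V = 822.7 m^3
  A = 171.8 sabins
Formula: RT60 = 0.161 * V / A
Numerator: 0.161 * 822.7 = 132.4547
RT60 = 132.4547 / 171.8 = 0.771

0.771 s


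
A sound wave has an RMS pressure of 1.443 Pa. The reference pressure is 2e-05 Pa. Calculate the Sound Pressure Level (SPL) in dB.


Given values:
  p = 1.443 Pa
  p_ref = 2e-05 Pa
Formula: SPL = 20 * log10(p / p_ref)
Compute ratio: p / p_ref = 1.443 / 2e-05 = 72150
Compute log10: log10(72150) = 4.858236
Multiply: SPL = 20 * 4.858236 = 97.16

97.16 dB


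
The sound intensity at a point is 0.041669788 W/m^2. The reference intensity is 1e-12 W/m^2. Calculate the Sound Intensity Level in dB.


Given values:
  I = 0.041669788 W/m^2
  I_ref = 1e-12 W/m^2
Formula: SIL = 10 * log10(I / I_ref)
Compute ratio: I / I_ref = 41669788000
Compute log10: log10(41669788000) = 10.619821
Multiply: SIL = 10 * 10.619821 = 106.2

106.2 dB


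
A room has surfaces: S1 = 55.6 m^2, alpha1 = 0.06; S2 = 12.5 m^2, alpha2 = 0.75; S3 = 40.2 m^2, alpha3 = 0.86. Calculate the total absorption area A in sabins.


Given surfaces:
  Surface 1: 55.6 * 0.06 = 3.336
  Surface 2: 12.5 * 0.75 = 9.375
  Surface 3: 40.2 * 0.86 = 34.572
Formula: A = sum(Si * alpha_i)
A = 3.336 + 9.375 + 34.572
A = 47.28

47.28 sabins


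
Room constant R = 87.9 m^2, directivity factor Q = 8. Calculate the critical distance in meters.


Given values:
  R = 87.9 m^2, Q = 8
Formula: d_c = 0.141 * sqrt(Q * R)
Compute Q * R = 8 * 87.9 = 703.2
Compute sqrt(703.2) = 26.5179
d_c = 0.141 * 26.5179 = 3.739

3.739 m


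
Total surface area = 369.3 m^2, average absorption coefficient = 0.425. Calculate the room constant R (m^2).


Given values:
  S = 369.3 m^2, alpha = 0.425
Formula: R = S * alpha / (1 - alpha)
Numerator: 369.3 * 0.425 = 156.9525
Denominator: 1 - 0.425 = 0.575
R = 156.9525 / 0.575 = 272.96

272.96 m^2


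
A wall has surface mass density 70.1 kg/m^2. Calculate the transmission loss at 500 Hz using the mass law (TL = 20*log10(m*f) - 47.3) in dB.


Given values:
  m = 70.1 kg/m^2, f = 500 Hz
Formula: TL = 20 * log10(m * f) - 47.3
Compute m * f = 70.1 * 500 = 35050.0
Compute log10(35050.0) = 4.544688
Compute 20 * 4.544688 = 90.8938
TL = 90.8938 - 47.3 = 43.59

43.59 dB


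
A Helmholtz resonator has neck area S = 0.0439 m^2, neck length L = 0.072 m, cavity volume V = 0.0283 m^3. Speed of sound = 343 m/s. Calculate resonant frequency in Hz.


Given values:
  S = 0.0439 m^2, L = 0.072 m, V = 0.0283 m^3, c = 343 m/s
Formula: f = (c / (2*pi)) * sqrt(S / (V * L))
Compute V * L = 0.0283 * 0.072 = 0.0020376
Compute S / (V * L) = 0.0439 / 0.0020376 = 21.545
Compute sqrt(21.545) = 4.641659
Compute c / (2*pi) = 343 / 6.283185 = 54.590148
f = 54.590148 * 4.641659 = 253.39

253.39 Hz


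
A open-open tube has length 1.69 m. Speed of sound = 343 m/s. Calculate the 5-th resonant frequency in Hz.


Given values:
  Tube type: open-open, L = 1.69 m, c = 343 m/s, n = 5
Formula: f_n = n * c / (2 * L)
Compute 2 * L = 2 * 1.69 = 3.38
f = 5 * 343 / 3.38
f = 507.4

507.4 Hz


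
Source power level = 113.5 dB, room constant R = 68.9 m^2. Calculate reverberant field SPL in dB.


Given values:
  Lw = 113.5 dB, R = 68.9 m^2
Formula: SPL = Lw + 10 * log10(4 / R)
Compute 4 / R = 4 / 68.9 = 0.058055
Compute 10 * log10(0.058055) = -12.3616
SPL = 113.5 + (-12.3616) = 101.14

101.14 dB


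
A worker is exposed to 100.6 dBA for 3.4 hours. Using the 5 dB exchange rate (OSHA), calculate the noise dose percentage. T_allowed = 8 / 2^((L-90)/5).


Given values:
  L = 100.6 dBA, T = 3.4 hours
Formula: T_allowed = 8 / 2^((L - 90) / 5)
Compute exponent: (100.6 - 90) / 5 = 2.12
Compute 2^(2.12) = 4.346939
T_allowed = 8 / 4.346939 = 1.840375 hours
Dose = (T / T_allowed) * 100
Dose = (3.4 / 1.840375) * 100 = 184.74

184.74 %


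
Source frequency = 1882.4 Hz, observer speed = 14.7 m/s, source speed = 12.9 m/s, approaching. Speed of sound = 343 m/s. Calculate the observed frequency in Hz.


Given values:
  f_s = 1882.4 Hz, v_o = 14.7 m/s, v_s = 12.9 m/s
  Direction: approaching
Formula: f_o = f_s * (c + v_o) / (c - v_s)
Numerator: c + v_o = 343 + 14.7 = 357.7
Denominator: c - v_s = 343 - 12.9 = 330.1
f_o = 1882.4 * 357.7 / 330.1 = 2039.79

2039.79 Hz


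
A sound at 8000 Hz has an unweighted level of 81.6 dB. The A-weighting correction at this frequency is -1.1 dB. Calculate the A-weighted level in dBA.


Given values:
  SPL = 81.6 dB
  A-weighting at 8000 Hz = -1.1 dB
Formula: L_A = SPL + A_weight
L_A = 81.6 + (-1.1)
L_A = 80.5

80.5 dBA


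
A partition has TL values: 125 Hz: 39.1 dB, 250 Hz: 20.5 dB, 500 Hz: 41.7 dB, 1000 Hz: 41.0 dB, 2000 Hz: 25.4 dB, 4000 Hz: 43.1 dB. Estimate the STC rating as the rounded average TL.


Given TL values at each frequency:
  125 Hz: 39.1 dB
  250 Hz: 20.5 dB
  500 Hz: 41.7 dB
  1000 Hz: 41.0 dB
  2000 Hz: 25.4 dB
  4000 Hz: 43.1 dB
Formula: STC ~ round(average of TL values)
Sum = 39.1 + 20.5 + 41.7 + 41.0 + 25.4 + 43.1 = 210.8
Average = 210.8 / 6 = 35.13
Rounded: 35

35


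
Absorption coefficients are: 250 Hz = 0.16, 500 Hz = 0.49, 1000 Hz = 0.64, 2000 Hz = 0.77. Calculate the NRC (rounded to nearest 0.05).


Given values:
  a_250 = 0.16, a_500 = 0.49
  a_1000 = 0.64, a_2000 = 0.77
Formula: NRC = (a250 + a500 + a1000 + a2000) / 4
Sum = 0.16 + 0.49 + 0.64 + 0.77 = 2.06
NRC = 2.06 / 4 = 0.515
Rounded to nearest 0.05: 0.5

0.5


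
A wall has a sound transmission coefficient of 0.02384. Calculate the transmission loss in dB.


Given values:
  tau = 0.02384
Formula: TL = 10 * log10(1 / tau)
Compute 1 / tau = 1 / 0.02384 = 41.9463
Compute log10(41.9463) = 1.622694
TL = 10 * 1.622694 = 16.23

16.23 dB


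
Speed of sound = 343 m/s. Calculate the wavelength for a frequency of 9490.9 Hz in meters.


Given values:
  c = 343 m/s, f = 9490.9 Hz
Formula: lambda = c / f
lambda = 343 / 9490.9
lambda = 0.0361

0.0361 m


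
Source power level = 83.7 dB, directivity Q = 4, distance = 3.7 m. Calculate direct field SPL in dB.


Given values:
  Lw = 83.7 dB, Q = 4, r = 3.7 m
Formula: SPL = Lw + 10 * log10(Q / (4 * pi * r^2))
Compute 4 * pi * r^2 = 4 * pi * 3.7^2 = 172.0336
Compute Q / denom = 4 / 172.0336 = 0.02325127
Compute 10 * log10(0.02325127) = -16.3355
SPL = 83.7 + (-16.3355) = 67.36

67.36 dB


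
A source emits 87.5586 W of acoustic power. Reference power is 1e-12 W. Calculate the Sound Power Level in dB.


Given values:
  W = 87.5586 W
  W_ref = 1e-12 W
Formula: SWL = 10 * log10(W / W_ref)
Compute ratio: W / W_ref = 87558600000000
Compute log10: log10(87558600000000) = 13.942299
Multiply: SWL = 10 * 13.942299 = 139.42

139.42 dB


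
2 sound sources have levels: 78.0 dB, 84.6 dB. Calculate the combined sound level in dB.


Formula: L_total = 10 * log10( sum(10^(Li/10)) )
  Source 1: 10^(78.0/10) = 63095734.448
  Source 2: 10^(84.6/10) = 288403150.3127
Sum of linear values = 351498884.7607
L_total = 10 * log10(351498884.7607) = 85.46

85.46 dB


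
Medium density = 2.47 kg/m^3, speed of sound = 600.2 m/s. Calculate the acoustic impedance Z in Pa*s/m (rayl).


Given values:
  rho = 2.47 kg/m^3
  c = 600.2 m/s
Formula: Z = rho * c
Z = 2.47 * 600.2
Z = 1482.49

1482.49 rayl


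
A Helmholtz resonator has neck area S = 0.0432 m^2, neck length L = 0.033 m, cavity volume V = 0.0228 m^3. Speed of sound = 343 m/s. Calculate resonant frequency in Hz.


Given values:
  S = 0.0432 m^2, L = 0.033 m, V = 0.0228 m^3, c = 343 m/s
Formula: f = (c / (2*pi)) * sqrt(S / (V * L))
Compute V * L = 0.0228 * 0.033 = 0.0007524
Compute S / (V * L) = 0.0432 / 0.0007524 = 57.4163
Compute sqrt(57.4163) = 7.577354
Compute c / (2*pi) = 343 / 6.283185 = 54.590148
f = 54.590148 * 7.577354 = 413.65

413.65 Hz


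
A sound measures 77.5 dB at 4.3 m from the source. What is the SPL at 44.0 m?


Given values:
  SPL1 = 77.5 dB, r1 = 4.3 m, r2 = 44.0 m
Formula: SPL2 = SPL1 - 20 * log10(r2 / r1)
Compute ratio: r2 / r1 = 44.0 / 4.3 = 10.2326
Compute log10: log10(10.2326) = 1.009986
Compute drop: 20 * 1.009986 = 20.1997
SPL2 = 77.5 - 20.1997 = 57.3

57.3 dB


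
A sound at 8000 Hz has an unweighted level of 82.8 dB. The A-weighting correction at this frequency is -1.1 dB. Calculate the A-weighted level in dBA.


Given values:
  SPL = 82.8 dB
  A-weighting at 8000 Hz = -1.1 dB
Formula: L_A = SPL + A_weight
L_A = 82.8 + (-1.1)
L_A = 81.7

81.7 dBA


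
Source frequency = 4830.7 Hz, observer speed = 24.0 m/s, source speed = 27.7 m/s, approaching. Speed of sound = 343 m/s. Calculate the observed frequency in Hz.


Given values:
  f_s = 4830.7 Hz, v_o = 24.0 m/s, v_s = 27.7 m/s
  Direction: approaching
Formula: f_o = f_s * (c + v_o) / (c - v_s)
Numerator: c + v_o = 343 + 24.0 = 367.0
Denominator: c - v_s = 343 - 27.7 = 315.3
f_o = 4830.7 * 367.0 / 315.3 = 5622.79

5622.79 Hz


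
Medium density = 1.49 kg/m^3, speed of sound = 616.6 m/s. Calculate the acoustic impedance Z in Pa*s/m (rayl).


Given values:
  rho = 1.49 kg/m^3
  c = 616.6 m/s
Formula: Z = rho * c
Z = 1.49 * 616.6
Z = 918.73

918.73 rayl


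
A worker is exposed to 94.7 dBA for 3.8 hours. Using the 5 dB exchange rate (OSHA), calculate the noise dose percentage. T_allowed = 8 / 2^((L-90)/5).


Given values:
  L = 94.7 dBA, T = 3.8 hours
Formula: T_allowed = 8 / 2^((L - 90) / 5)
Compute exponent: (94.7 - 90) / 5 = 0.94
Compute 2^(0.94) = 1.918528
T_allowed = 8 / 1.918528 = 4.169864 hours
Dose = (T / T_allowed) * 100
Dose = (3.8 / 4.169864) * 100 = 91.13

91.13 %


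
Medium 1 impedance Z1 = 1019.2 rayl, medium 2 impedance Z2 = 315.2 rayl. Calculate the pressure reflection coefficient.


Given values:
  Z1 = 1019.2 rayl, Z2 = 315.2 rayl
Formula: R = (Z2 - Z1) / (Z2 + Z1)
Numerator: Z2 - Z1 = 315.2 - 1019.2 = -704.0
Denominator: Z2 + Z1 = 315.2 + 1019.2 = 1334.4
R = -704.0 / 1334.4 = -0.5276

-0.5276


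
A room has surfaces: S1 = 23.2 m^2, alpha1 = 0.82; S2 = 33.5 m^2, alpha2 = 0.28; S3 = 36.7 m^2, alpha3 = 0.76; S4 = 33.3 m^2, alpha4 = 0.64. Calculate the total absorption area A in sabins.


Given surfaces:
  Surface 1: 23.2 * 0.82 = 19.024
  Surface 2: 33.5 * 0.28 = 9.38
  Surface 3: 36.7 * 0.76 = 27.892
  Surface 4: 33.3 * 0.64 = 21.312
Formula: A = sum(Si * alpha_i)
A = 19.024 + 9.38 + 27.892 + 21.312
A = 77.61

77.61 sabins


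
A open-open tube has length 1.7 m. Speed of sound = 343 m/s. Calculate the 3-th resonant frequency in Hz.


Given values:
  Tube type: open-open, L = 1.7 m, c = 343 m/s, n = 3
Formula: f_n = n * c / (2 * L)
Compute 2 * L = 2 * 1.7 = 3.4
f = 3 * 343 / 3.4
f = 302.65

302.65 Hz


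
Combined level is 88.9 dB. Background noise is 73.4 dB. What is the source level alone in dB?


Given values:
  L_total = 88.9 dB, L_bg = 73.4 dB
Formula: L_source = 10 * log10(10^(L_total/10) - 10^(L_bg/10))
Convert to linear:
  10^(88.9/10) = 776247116.6287
  10^(73.4/10) = 21877616.2395
Difference: 776247116.6287 - 21877616.2395 = 754369500.3892
L_source = 10 * log10(754369500.3892) = 88.78

88.78 dB


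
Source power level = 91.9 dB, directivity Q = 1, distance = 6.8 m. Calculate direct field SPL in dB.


Given values:
  Lw = 91.9 dB, Q = 1, r = 6.8 m
Formula: SPL = Lw + 10 * log10(Q / (4 * pi * r^2))
Compute 4 * pi * r^2 = 4 * pi * 6.8^2 = 581.069
Compute Q / denom = 1 / 581.069 = 0.00172097
Compute 10 * log10(0.00172097) = -27.6423
SPL = 91.9 + (-27.6423) = 64.26

64.26 dB


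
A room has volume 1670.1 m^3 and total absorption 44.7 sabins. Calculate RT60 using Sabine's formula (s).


Given values:
  V = 1670.1 m^3
  A = 44.7 sabins
Formula: RT60 = 0.161 * V / A
Numerator: 0.161 * 1670.1 = 268.8861
RT60 = 268.8861 / 44.7 = 6.015

6.015 s


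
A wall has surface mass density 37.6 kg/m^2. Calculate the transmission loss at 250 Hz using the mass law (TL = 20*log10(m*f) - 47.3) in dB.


Given values:
  m = 37.6 kg/m^2, f = 250 Hz
Formula: TL = 20 * log10(m * f) - 47.3
Compute m * f = 37.6 * 250 = 9400.0
Compute log10(9400.0) = 3.973128
Compute 20 * 3.973128 = 79.4626
TL = 79.4626 - 47.3 = 32.16

32.16 dB
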